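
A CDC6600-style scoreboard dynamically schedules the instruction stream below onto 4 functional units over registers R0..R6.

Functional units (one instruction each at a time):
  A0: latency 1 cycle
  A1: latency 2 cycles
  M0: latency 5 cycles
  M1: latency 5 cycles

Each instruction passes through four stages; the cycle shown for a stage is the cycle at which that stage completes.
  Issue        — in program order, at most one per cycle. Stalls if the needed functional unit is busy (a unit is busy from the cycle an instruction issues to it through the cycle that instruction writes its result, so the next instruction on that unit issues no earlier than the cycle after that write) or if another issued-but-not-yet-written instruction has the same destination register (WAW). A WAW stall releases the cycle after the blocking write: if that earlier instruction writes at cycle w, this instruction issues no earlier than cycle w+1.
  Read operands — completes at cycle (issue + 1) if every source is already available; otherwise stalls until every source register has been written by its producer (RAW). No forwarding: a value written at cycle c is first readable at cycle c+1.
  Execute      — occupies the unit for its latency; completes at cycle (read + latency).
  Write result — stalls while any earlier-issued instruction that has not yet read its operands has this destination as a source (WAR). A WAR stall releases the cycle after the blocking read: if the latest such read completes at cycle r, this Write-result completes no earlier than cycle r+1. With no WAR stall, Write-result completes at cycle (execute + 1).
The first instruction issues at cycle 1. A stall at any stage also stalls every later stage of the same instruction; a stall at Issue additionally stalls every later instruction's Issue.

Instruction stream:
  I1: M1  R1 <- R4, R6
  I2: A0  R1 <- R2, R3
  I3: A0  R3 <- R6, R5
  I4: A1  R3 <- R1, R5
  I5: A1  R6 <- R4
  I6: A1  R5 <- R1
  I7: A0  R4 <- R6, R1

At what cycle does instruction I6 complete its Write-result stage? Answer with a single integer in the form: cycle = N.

1) issue 1, read 2, done 7, write 8
2) issue 9, read 10, done 11, write 12  <WAW R1: wait I1 write@8>
3) issue 13, read 14, done 15, write 16  <struct: A0 busy until I2 writes@12>
4) issue 17, read 18, done 20, write 21  <WAW R3: wait I3 write@16>
5) issue 22, read 23, done 25, write 26  <struct: A1 busy until I4 writes@21>
6) issue 27, read 28, done 30, write 31  <struct: A1 busy until I5 writes@26>
7) issue 28, read 29, done 30, write 31

cycle = 31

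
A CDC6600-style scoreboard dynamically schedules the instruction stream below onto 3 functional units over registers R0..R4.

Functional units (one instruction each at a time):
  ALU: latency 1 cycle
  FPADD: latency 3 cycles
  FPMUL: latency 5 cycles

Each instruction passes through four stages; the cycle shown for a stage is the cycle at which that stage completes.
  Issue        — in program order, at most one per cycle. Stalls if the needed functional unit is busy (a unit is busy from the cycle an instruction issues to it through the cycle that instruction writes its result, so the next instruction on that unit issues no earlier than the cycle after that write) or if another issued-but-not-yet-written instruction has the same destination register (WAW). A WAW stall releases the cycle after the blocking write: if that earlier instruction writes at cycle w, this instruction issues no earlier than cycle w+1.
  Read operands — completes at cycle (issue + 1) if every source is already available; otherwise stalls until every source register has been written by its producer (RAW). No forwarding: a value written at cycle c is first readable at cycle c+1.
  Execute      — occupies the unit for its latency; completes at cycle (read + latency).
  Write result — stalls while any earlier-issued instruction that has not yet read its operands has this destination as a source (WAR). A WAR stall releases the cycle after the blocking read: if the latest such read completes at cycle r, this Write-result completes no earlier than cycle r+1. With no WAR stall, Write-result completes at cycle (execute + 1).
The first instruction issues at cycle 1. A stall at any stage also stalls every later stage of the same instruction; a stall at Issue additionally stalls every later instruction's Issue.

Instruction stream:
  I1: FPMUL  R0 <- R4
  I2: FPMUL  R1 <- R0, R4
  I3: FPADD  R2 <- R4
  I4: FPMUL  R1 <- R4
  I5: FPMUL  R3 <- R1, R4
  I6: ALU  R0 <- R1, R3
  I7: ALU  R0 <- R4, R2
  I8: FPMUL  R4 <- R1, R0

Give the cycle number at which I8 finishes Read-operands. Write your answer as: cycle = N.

cycle = 40

cycle 1: I1 dispatched to FPMUL
cycle 2: I1 operands ready
cycle 7: I1 complete
cycle 8: R0←I1
cycle 9: I2 dispatched to FPMUL
cycle 10: I2 operands ready | I3 dispatched to FPADD
cycle 11: I3 operands ready
cycle 14: I3 complete
cycle 15: I2 complete | R2←I3
cycle 16: R1←I2
cycle 17: I4 dispatched to FPMUL
cycle 18: I4 operands ready
cycle 23: I4 complete
cycle 24: R1←I4
cycle 25: I5 dispatched to FPMUL
cycle 26: I5 operands ready | I6 dispatched to ALU
cycle 31: I5 complete
cycle 32: R3←I5
cycle 33: I6 operands ready
cycle 34: I6 complete
cycle 35: R0←I6
cycle 36: I7 dispatched to ALU
cycle 37: I7 operands ready | I8 dispatched to FPMUL
cycle 38: I7 complete
cycle 39: R0←I7
cycle 40: I8 operands ready
cycle 45: I8 complete
cycle 46: R4←I8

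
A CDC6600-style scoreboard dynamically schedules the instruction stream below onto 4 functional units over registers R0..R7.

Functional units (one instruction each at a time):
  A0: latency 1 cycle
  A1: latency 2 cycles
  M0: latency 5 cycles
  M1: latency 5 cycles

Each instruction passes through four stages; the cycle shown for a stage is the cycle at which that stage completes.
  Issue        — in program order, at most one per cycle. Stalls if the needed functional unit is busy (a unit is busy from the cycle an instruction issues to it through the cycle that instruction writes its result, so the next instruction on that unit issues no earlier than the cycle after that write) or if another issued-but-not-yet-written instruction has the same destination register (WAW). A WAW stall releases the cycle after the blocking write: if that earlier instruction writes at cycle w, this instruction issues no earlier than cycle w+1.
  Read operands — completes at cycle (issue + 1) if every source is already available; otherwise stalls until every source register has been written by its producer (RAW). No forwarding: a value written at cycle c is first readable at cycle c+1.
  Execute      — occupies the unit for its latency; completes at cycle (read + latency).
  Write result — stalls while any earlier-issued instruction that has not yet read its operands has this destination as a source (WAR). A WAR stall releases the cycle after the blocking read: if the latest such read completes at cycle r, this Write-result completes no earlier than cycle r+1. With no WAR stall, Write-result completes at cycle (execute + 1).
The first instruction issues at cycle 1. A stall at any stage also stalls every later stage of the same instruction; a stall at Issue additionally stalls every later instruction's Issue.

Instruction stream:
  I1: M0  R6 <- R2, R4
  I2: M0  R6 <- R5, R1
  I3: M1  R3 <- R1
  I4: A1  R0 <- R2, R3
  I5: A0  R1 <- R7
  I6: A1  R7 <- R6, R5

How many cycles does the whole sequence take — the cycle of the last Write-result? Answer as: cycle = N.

cycle 1: I1→M0
cycle 2: I1 RO
cycle 7: I1 EX
cycle 8: I1 WR R6
cycle 9: I2→M0
cycle 10: I2 RO | I3→M1
cycle 11: I3 RO | I4→A1
cycle 12: I5→A0
cycle 13: I5 RO
cycle 14: I5 EX
cycle 15: I2 EX | I5 WR R1
cycle 16: I2 WR R6 | I3 EX
cycle 17: I3 WR R3
cycle 18: I4 RO
cycle 20: I4 EX
cycle 21: I4 WR R0
cycle 22: I6→A1
cycle 23: I6 RO
cycle 25: I6 EX
cycle 26: I6 WR R7

cycle = 26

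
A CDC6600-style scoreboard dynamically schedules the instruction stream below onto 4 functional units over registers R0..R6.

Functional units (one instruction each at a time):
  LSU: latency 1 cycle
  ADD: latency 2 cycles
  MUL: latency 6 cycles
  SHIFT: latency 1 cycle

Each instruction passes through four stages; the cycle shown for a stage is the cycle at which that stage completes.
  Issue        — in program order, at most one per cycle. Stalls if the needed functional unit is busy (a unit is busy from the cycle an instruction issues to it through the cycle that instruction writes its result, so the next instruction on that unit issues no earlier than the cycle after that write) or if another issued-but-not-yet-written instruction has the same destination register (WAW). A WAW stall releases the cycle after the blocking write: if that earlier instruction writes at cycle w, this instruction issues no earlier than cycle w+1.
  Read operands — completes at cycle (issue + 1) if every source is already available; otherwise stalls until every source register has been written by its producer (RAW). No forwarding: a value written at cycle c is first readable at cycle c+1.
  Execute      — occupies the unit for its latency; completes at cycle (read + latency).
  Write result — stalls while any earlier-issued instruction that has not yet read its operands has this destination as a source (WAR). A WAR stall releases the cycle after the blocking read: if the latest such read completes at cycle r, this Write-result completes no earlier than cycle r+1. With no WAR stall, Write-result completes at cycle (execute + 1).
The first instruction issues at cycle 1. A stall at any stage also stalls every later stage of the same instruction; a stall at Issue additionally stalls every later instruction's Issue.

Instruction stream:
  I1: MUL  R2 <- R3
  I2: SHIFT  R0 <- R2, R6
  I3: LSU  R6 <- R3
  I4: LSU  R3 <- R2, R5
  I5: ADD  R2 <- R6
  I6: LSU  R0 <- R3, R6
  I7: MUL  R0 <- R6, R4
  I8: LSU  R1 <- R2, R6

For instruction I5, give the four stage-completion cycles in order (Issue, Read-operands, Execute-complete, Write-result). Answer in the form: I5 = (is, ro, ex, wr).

I5 = (13, 14, 16, 17)

[1] I1→MUL
[2] I1 RO | I2→SHIFT
[3] I3→LSU
[4] I3 RO
[5] I3 EX
[8] I1 EX
[9] I1 WR R2
[10] I2 RO
[11] I2 EX | I3 WR R6
[12] I2 WR R0 | I4→LSU
[13] I4 RO | I5→ADD
[14] I4 EX | I5 RO
[15] I4 WR R3
[16] I5 EX | I6→LSU
[17] I5 WR R2 | I6 RO
[18] I6 EX
[19] I6 WR R0
[20] I7→MUL
[21] I7 RO | I8→LSU
[22] I8 RO
[23] I8 EX
[24] I8 WR R1
[27] I7 EX
[28] I7 WR R0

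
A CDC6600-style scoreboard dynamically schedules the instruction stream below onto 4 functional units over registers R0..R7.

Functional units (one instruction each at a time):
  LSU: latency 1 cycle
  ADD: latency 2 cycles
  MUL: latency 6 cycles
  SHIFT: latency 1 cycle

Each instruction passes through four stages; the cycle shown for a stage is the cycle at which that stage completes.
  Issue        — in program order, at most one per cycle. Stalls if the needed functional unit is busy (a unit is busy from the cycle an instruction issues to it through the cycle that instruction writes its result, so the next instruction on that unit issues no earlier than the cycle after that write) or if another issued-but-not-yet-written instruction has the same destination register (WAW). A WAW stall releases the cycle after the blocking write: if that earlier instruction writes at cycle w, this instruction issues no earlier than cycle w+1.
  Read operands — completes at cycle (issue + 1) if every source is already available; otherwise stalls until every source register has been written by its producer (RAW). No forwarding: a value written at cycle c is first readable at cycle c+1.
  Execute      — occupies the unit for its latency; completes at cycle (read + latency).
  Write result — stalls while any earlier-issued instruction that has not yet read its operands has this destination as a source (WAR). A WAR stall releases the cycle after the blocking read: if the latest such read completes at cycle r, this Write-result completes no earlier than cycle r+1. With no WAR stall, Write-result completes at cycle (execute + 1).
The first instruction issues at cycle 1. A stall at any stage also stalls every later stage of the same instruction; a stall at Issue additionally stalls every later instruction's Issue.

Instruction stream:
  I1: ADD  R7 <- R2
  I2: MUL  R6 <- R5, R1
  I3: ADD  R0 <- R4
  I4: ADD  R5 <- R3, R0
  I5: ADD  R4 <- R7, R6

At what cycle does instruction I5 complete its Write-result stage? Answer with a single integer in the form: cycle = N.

t=1  issue I1 (ADD)
t=2  I1 read-ops; issue I2 (MUL)
t=3  I2 read-ops
t=4  I1 finished on ADD
t=5  I1→R7
t=6  issue I3 (ADD)
t=7  I3 read-ops
t=9  I2 finished on MUL; I3 finished on ADD
t=10  I2→R6; I3→R0
t=11  issue I4 (ADD)
t=12  I4 read-ops
t=14  I4 finished on ADD
t=15  I4→R5
t=16  issue I5 (ADD)
t=17  I5 read-ops
t=19  I5 finished on ADD
t=20  I5→R4

cycle = 20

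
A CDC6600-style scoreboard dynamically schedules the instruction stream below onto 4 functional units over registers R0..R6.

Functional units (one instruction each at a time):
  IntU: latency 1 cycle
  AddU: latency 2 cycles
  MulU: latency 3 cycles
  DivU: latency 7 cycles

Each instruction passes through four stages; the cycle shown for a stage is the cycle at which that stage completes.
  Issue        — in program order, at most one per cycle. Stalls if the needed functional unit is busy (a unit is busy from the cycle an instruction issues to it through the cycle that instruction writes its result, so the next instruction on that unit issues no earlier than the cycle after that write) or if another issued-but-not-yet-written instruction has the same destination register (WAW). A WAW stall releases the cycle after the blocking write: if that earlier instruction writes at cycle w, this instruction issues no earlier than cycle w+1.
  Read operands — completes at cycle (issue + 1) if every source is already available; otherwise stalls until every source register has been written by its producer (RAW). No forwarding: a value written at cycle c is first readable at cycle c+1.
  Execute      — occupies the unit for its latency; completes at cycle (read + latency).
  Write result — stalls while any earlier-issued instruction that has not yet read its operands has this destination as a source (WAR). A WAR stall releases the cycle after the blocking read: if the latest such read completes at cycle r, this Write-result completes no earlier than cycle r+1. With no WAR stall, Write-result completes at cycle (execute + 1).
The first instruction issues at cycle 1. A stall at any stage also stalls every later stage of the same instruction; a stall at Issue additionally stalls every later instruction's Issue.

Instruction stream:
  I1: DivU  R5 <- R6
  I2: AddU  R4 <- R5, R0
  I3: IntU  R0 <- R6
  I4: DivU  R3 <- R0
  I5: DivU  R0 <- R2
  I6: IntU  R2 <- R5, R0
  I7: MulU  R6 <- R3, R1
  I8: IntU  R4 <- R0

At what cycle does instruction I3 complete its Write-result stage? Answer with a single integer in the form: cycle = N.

cycle = 12

[I1] 1/2/9/10
[I2] 2/11/13/14  (RAW R5: wait I1 write@10)
[I3] 3/4/5/12  (WAR R0: wait I2 read@11)
[I4] 11/13/20/21  (struct: DivU busy until I1 writes@10; RAW R0: wait I3 write@12)
[I5] 22/23/30/31  (struct: DivU busy until I4 writes@21)
[I6] 23/32/33/34  (RAW R0: wait I5 write@31)
[I7] 24/25/28/29
[I8] 35/36/37/38  (struct: IntU busy until I6 writes@34)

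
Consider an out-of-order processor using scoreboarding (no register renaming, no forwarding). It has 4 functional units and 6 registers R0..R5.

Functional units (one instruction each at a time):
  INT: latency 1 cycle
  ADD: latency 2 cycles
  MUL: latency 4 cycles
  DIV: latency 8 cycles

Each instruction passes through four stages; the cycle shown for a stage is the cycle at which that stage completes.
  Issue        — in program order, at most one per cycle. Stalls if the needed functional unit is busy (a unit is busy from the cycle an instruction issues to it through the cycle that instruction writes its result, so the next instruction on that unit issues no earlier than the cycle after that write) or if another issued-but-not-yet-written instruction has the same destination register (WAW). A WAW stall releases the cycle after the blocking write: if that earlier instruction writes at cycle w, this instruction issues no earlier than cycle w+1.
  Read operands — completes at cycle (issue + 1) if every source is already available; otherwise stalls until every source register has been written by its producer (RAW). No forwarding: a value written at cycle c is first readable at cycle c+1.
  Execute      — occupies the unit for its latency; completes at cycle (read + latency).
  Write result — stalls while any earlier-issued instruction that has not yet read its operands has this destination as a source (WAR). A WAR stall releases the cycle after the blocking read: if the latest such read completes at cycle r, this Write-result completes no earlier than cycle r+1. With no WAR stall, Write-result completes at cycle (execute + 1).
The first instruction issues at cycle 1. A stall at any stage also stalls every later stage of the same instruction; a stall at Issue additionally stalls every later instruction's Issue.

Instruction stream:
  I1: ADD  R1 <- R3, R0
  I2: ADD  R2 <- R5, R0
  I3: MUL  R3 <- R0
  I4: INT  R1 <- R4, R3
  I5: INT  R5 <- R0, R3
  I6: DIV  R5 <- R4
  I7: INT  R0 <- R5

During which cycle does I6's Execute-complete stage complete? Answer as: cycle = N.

I1 -> (1, 2, 4, 5)
I2 -> (6, 7, 9, 10)  // struct: ADD busy until I1 writes@5
I3 -> (7, 8, 12, 13)
I4 -> (8, 14, 15, 16)  // RAW R3: wait I3 write@13
I5 -> (17, 18, 19, 20)  // struct: INT busy until I4 writes@16
I6 -> (21, 22, 30, 31)  // WAW R5: wait I5 write@20
I7 -> (22, 32, 33, 34)  // RAW R5: wait I6 write@31

cycle = 30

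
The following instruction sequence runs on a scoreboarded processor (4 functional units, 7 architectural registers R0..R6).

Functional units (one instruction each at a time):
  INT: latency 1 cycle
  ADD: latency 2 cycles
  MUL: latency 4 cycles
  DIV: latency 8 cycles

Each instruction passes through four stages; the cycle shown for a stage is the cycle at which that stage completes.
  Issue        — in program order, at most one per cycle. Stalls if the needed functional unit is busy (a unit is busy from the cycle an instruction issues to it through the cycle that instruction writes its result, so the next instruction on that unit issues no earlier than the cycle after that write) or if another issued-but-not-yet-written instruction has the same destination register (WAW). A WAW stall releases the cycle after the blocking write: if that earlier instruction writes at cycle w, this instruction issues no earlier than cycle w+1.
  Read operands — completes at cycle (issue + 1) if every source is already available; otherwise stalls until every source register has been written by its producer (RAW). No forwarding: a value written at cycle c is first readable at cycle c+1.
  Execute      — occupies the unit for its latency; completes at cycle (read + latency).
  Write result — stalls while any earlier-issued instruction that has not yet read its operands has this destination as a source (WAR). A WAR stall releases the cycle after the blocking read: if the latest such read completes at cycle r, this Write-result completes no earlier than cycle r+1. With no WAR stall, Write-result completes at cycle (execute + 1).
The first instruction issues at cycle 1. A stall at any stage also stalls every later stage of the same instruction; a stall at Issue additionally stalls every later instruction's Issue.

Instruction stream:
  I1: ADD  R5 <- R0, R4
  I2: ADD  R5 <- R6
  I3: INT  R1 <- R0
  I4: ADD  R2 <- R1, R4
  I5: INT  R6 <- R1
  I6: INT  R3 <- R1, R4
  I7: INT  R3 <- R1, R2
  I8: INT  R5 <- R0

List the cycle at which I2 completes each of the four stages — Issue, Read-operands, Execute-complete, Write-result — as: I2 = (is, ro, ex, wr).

[1] issue I1 (ADD)
[2] I1 read-ops
[4] I1 finished on ADD
[5] I1→R5
[6] issue I2 (ADD)
[7] I2 read-ops; issue I3 (INT)
[8] I3 read-ops
[9] I2 finished on ADD; I3 finished on INT
[10] I2→R5; I3→R1
[11] issue I4 (ADD)
[12] I4 read-ops; issue I5 (INT)
[13] I5 read-ops
[14] I4 finished on ADD; I5 finished on INT
[15] I4→R2; I5→R6
[16] issue I6 (INT)
[17] I6 read-ops
[18] I6 finished on INT
[19] I6→R3
[20] issue I7 (INT)
[21] I7 read-ops
[22] I7 finished on INT
[23] I7→R3
[24] issue I8 (INT)
[25] I8 read-ops
[26] I8 finished on INT
[27] I8→R5

I2 = (6, 7, 9, 10)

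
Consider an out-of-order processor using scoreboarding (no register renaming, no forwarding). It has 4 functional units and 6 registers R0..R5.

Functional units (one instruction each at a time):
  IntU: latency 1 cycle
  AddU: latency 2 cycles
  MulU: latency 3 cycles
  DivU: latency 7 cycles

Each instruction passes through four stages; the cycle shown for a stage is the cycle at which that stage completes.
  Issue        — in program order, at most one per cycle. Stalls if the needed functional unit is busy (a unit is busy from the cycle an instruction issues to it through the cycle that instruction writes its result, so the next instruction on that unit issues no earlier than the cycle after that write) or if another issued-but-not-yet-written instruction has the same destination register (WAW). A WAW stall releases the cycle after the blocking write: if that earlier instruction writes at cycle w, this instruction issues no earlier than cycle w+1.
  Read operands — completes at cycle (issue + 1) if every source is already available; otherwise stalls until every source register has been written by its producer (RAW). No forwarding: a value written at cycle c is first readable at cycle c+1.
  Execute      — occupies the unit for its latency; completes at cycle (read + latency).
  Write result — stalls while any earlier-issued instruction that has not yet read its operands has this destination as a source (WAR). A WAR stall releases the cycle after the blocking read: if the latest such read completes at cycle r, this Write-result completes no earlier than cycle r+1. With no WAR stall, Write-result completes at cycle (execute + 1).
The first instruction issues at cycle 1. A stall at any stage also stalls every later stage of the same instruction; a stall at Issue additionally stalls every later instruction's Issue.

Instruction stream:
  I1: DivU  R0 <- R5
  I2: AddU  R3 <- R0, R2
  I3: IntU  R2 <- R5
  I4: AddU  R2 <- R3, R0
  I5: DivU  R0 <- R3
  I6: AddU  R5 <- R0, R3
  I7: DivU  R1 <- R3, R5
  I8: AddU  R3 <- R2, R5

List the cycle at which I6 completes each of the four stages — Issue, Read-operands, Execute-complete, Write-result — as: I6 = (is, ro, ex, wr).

c1: I1 issues→DivU
c2: I1 reads; I2 issues→AddU
c3: I3 issues→IntU
c4: I3 reads
c5: I3 exec-done
c9: I1 exec-done
c10: I1 writes R0
c11: I2 reads
c12: I3 writes R2
c13: I2 exec-done
c14: I2 writes R3
c15: I4 issues→AddU
c16: I4 reads; I5 issues→DivU
c17: I5 reads
c18: I4 exec-done
c19: I4 writes R2
c20: I6 issues→AddU
c24: I5 exec-done
c25: I5 writes R0
c26: I6 reads; I7 issues→DivU
c28: I6 exec-done
c29: I6 writes R5
c30: I7 reads; I8 issues→AddU
c31: I8 reads
c33: I8 exec-done
c34: I8 writes R3
c37: I7 exec-done
c38: I7 writes R1

I6 = (20, 26, 28, 29)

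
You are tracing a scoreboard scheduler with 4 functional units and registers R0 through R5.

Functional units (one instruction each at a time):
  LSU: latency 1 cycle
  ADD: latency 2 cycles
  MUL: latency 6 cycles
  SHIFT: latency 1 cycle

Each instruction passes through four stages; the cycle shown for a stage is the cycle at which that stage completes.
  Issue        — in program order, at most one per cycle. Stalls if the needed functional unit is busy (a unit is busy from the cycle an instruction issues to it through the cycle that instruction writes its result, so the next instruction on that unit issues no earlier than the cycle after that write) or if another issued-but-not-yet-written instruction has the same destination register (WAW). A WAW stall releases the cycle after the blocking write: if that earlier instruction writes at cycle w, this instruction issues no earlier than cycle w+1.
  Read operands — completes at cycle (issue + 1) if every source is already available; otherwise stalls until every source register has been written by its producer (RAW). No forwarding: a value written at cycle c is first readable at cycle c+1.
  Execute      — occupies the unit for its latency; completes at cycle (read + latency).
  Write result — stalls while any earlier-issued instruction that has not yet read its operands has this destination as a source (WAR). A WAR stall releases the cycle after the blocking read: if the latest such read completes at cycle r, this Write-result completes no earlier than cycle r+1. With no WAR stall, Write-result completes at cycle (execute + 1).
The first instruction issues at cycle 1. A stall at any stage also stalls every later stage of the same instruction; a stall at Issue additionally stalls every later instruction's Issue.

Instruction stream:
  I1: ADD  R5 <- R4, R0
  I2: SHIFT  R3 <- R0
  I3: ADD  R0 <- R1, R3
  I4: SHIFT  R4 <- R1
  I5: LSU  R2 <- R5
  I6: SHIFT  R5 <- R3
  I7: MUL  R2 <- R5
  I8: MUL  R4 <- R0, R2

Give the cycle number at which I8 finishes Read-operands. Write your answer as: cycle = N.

cycle = 24

c1: issue I1 (ADD)
c2: I1 read-ops · issue I2 (SHIFT)
c3: I2 read-ops
c4: I1 finished on ADD · I2 finished on SHIFT
c5: I1→R5 · I2→R3
c6: issue I3 (ADD)
c7: I3 read-ops · issue I4 (SHIFT)
c8: I4 read-ops · issue I5 (LSU)
c9: I3 finished on ADD · I4 finished on SHIFT · I5 read-ops
c10: I3→R0 · I4→R4 · I5 finished on LSU
c11: I5→R2 · issue I6 (SHIFT)
c12: I6 read-ops · issue I7 (MUL)
c13: I6 finished on SHIFT
c14: I6→R5
c15: I7 read-ops
c21: I7 finished on MUL
c22: I7→R2
c23: issue I8 (MUL)
c24: I8 read-ops
c30: I8 finished on MUL
c31: I8→R4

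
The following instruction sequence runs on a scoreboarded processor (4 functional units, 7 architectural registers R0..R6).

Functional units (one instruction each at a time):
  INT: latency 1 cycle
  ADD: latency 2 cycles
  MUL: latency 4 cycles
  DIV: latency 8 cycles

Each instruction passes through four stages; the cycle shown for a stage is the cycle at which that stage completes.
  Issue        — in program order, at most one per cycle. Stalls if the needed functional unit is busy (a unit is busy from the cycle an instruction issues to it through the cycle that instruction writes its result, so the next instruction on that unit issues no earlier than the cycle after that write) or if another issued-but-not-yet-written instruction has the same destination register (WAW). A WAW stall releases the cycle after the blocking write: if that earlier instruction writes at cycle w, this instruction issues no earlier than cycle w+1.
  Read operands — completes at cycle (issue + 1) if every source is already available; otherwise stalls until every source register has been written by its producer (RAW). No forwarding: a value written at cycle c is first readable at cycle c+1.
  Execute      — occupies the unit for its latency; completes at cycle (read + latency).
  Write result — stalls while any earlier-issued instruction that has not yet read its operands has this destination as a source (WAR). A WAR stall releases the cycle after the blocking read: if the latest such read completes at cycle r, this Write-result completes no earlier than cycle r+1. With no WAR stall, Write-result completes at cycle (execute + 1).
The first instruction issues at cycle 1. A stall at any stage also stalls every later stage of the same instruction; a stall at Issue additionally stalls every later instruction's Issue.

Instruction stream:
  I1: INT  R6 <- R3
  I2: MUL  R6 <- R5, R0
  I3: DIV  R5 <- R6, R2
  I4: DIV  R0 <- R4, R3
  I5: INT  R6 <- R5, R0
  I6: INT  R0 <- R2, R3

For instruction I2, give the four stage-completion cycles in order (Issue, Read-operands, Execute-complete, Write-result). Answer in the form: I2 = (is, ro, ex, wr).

[I1] 1/2/3/4
[I2] 5/6/10/11  (WAW R6: wait I1 write@4)
[I3] 6/12/20/21  (RAW R6: wait I2 write@11)
[I4] 22/23/31/32  (struct: DIV busy until I3 writes@21)
[I5] 23/33/34/35  (RAW R0: wait I4 write@32)
[I6] 36/37/38/39  (struct: INT busy until I5 writes@35)

I2 = (5, 6, 10, 11)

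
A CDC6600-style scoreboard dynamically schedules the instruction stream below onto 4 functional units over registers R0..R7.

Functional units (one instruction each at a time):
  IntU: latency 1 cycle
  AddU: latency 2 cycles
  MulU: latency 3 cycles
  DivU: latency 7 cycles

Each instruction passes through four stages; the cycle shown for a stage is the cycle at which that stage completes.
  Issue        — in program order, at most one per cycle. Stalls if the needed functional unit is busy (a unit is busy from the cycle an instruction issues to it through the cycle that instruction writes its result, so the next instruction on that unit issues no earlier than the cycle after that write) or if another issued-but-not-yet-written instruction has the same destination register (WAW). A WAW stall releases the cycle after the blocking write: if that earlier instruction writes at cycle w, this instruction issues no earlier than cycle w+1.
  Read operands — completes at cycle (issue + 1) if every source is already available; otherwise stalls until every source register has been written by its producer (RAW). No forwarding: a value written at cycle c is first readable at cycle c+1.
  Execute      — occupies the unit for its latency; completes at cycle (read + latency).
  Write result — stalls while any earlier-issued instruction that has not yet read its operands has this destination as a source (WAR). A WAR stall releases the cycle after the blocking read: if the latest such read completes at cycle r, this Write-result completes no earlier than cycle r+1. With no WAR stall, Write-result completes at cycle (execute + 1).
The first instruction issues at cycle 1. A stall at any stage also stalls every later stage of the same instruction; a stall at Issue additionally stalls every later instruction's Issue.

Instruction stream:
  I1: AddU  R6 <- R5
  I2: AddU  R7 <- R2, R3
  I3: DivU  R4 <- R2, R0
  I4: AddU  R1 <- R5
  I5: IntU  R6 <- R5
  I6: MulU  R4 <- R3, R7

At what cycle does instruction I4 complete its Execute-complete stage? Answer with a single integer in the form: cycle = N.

cycle = 14

c1: I1 issues→AddU
c2: I1 reads
c4: I1 exec-done
c5: I1 writes R6
c6: I2 issues→AddU
c7: I2 reads · I3 issues→DivU
c8: I3 reads
c9: I2 exec-done
c10: I2 writes R7
c11: I4 issues→AddU
c12: I4 reads · I5 issues→IntU
c13: I5 reads
c14: I4 exec-done · I5 exec-done
c15: I3 exec-done · I4 writes R1 · I5 writes R6
c16: I3 writes R4
c17: I6 issues→MulU
c18: I6 reads
c21: I6 exec-done
c22: I6 writes R4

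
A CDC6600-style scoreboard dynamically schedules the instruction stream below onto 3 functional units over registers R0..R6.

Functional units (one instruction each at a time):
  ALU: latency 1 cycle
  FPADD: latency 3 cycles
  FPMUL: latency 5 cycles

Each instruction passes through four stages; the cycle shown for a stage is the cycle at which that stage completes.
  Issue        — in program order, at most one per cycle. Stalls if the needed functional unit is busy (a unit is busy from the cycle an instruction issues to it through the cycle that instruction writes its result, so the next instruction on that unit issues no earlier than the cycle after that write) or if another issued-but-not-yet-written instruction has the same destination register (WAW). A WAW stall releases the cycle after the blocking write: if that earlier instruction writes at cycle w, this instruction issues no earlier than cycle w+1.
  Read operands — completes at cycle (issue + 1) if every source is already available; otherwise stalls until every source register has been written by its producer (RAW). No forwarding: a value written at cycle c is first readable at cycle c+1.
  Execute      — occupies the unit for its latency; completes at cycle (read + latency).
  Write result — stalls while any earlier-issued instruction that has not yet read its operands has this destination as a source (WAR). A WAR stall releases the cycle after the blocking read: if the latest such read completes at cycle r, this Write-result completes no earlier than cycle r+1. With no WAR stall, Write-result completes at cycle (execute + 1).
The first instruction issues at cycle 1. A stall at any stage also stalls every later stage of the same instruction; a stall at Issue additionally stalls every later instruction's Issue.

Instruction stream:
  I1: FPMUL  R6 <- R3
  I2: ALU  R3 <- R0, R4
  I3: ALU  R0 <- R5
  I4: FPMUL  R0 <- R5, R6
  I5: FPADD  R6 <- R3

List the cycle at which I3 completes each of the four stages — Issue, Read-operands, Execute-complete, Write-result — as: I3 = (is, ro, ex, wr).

I3 = (6, 7, 8, 9)

  I1 | 1 | 2 | 7 | 8
  I2 | 2 | 3 | 4 | 5
  I3 | 6 | 7 | 8 | 9   struct: ALU busy until I2 writes@5
  I4 | 10 | 11 | 16 | 17   WAW R0: wait I3 write@9
  I5 | 11 | 12 | 15 | 16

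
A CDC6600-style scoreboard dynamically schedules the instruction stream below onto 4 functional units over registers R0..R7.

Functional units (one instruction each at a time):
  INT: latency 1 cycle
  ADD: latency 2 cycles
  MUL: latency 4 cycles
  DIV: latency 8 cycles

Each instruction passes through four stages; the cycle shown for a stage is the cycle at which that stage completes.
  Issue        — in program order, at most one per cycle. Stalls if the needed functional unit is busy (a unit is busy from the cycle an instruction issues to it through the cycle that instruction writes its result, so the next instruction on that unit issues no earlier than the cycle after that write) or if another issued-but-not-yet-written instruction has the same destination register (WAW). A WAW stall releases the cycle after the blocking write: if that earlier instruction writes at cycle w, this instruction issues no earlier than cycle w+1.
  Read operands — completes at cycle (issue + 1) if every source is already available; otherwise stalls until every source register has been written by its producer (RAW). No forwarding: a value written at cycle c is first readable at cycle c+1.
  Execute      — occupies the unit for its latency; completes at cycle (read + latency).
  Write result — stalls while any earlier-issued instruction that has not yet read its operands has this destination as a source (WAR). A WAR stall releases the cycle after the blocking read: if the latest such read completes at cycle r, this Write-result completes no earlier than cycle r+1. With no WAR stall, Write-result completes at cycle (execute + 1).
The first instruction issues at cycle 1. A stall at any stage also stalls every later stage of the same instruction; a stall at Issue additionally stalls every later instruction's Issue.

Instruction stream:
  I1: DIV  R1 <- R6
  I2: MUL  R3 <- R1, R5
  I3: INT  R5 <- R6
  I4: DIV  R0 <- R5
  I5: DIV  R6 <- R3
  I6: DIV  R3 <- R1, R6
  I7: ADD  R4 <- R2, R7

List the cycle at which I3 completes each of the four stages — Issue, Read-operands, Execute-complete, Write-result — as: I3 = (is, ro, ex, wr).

I1  is:1  ro:2  ex:10  wr:11
I2  is:2  ro:12  ex:16  wr:17  — RAW R1: wait I1 write@11
I3  is:3  ro:4  ex:5  wr:13  — WAR R5: wait I2 read@12
I4  is:12  ro:14  ex:22  wr:23  — struct: DIV busy until I1 writes@11, RAW R5: wait I3 write@13
I5  is:24  ro:25  ex:33  wr:34  — struct: DIV busy until I4 writes@23
I6  is:35  ro:36  ex:44  wr:45  — struct: DIV busy until I5 writes@34
I7  is:36  ro:37  ex:39  wr:40

I3 = (3, 4, 5, 13)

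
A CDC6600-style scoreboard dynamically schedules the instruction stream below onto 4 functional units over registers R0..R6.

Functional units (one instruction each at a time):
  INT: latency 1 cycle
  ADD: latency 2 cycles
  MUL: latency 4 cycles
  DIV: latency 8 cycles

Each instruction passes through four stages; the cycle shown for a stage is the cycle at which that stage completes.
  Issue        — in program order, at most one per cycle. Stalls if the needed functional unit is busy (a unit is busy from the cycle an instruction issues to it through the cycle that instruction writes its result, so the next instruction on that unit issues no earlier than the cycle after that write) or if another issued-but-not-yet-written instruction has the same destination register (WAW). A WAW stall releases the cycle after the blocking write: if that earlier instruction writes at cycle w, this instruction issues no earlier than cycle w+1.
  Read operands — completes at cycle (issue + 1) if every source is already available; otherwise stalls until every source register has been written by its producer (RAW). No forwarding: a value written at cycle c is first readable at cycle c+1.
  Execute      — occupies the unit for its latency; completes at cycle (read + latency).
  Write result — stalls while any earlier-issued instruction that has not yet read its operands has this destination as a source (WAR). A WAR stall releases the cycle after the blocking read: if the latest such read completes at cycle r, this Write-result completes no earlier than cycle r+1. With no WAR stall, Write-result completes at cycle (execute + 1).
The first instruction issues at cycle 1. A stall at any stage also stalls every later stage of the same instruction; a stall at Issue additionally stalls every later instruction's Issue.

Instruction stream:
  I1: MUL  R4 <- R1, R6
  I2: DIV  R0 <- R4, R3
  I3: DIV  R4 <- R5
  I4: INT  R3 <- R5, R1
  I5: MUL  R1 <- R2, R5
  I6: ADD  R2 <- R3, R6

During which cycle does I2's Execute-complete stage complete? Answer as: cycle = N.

cycle 1: issue I1 (MUL)
cycle 2: I1 read-ops | issue I2 (DIV)
cycle 6: I1 finished on MUL
cycle 7: I1→R4
cycle 8: I2 read-ops
cycle 16: I2 finished on DIV
cycle 17: I2→R0
cycle 18: issue I3 (DIV)
cycle 19: I3 read-ops | issue I4 (INT)
cycle 20: I4 read-ops | issue I5 (MUL)
cycle 21: I4 finished on INT | I5 read-ops | issue I6 (ADD)
cycle 22: I4→R3
cycle 23: I6 read-ops
cycle 25: I5 finished on MUL | I6 finished on ADD
cycle 26: I5→R1 | I6→R2
cycle 27: I3 finished on DIV
cycle 28: I3→R4

cycle = 16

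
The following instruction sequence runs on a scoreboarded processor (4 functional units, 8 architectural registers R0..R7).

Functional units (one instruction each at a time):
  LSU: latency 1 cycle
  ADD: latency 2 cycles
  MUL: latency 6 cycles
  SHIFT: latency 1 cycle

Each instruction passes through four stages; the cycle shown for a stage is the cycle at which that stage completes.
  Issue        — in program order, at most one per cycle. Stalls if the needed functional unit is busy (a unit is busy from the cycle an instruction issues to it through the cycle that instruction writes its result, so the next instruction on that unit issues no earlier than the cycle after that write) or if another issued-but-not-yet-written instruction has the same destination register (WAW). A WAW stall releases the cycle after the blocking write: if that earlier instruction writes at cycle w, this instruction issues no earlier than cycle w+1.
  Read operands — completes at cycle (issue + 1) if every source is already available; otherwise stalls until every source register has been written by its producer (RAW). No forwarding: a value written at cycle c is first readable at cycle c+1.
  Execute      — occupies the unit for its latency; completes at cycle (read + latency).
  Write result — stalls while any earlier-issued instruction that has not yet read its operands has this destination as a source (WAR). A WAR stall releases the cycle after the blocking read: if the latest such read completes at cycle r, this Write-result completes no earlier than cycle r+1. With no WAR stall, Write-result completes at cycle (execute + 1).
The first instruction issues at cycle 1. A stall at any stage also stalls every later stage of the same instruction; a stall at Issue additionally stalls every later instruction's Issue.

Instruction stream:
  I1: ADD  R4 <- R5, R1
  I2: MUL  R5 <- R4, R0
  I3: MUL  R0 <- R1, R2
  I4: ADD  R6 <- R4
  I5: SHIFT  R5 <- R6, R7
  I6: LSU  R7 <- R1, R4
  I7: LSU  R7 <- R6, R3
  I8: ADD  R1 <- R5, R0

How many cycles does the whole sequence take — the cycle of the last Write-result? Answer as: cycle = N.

t=1  I1→ADD
t=2  I1 RO; I2→MUL
t=4  I1 EX
t=5  I1 WR R4
t=6  I2 RO
t=12  I2 EX
t=13  I2 WR R5
t=14  I3→MUL
t=15  I3 RO; I4→ADD
t=16  I4 RO; I5→SHIFT
t=17  I6→LSU
t=18  I4 EX; I6 RO
t=19  I4 WR R6; I6 EX
t=20  I5 RO
t=21  I3 EX; I5 EX; I6 WR R7
t=22  I3 WR R0; I5 WR R5; I7→LSU
t=23  I7 RO; I8→ADD
t=24  I7 EX; I8 RO
t=25  I7 WR R7
t=26  I8 EX
t=27  I8 WR R1

cycle = 27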